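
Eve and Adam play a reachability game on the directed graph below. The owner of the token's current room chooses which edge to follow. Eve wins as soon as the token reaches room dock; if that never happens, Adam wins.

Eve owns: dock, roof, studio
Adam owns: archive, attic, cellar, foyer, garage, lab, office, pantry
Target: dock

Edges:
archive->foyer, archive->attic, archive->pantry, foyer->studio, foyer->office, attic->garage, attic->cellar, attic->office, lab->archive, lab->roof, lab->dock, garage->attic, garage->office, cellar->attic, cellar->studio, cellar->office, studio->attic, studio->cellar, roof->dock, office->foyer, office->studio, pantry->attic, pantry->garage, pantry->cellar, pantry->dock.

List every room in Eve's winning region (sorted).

dock, roof

A0 = {dock}
A1: add {roof} — roof (Eve) has roof→dock.
A2 = A1; e.g. archive (Adam) can still go to foyer. Fixed point.
Eve's winning region = {dock, roof}.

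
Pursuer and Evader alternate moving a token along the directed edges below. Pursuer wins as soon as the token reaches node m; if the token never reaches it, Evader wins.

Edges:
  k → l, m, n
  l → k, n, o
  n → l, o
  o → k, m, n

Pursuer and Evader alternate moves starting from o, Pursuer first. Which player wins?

Pursuer

Track states (vertex, player-to-move).
A0 = {(m,Pursuer), (m,Evader)}
A1: add {(k,Pursuer), (o,Pursuer)}.
(o,Pursuer) ∈ A1 ⇒ Pursuer forces the target.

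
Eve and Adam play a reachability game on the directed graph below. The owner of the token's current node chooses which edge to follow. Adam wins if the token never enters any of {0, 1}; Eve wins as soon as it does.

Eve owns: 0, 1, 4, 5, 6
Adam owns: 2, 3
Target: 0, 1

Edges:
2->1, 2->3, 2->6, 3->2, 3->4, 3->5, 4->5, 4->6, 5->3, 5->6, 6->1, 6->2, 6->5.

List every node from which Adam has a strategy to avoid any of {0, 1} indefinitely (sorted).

2, 3

A0 = {0, 1}
A1: add {6} — 6 (Eve) has 6→1.
A2: add {4, 5} — 4 (Eve) has 4→6; 5 (Eve) has 5→6.
A3 = A2; e.g. 2 (Adam) can still go to 3. Fixed point.
Eve's attractor = {0, 1, 4, 5, 6}; Adam avoids the target exactly from the complement.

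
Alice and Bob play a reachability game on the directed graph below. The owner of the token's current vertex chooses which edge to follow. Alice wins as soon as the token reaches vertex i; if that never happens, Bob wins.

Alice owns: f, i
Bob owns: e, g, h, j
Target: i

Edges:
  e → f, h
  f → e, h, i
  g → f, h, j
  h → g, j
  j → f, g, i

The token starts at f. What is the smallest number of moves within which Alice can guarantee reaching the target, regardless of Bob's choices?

1

A0 = {i}
A1: add {f} — f (Alice) has f→i.
A2 = A1; e.g. e (Bob) can still go to h. Fixed point.
f enters the attractor at level 1, so Alice can force the target in 1 move from there.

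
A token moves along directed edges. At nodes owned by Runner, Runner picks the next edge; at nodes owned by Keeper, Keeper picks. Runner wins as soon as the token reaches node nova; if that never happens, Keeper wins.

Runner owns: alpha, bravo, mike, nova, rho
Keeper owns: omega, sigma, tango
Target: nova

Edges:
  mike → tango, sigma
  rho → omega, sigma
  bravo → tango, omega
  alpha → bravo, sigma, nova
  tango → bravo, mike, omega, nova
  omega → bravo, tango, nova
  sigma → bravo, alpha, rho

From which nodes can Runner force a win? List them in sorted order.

A0 = {nova}
A1: add {alpha} — alpha (Runner) has alpha→nova.
A2 = A1; e.g. bravo (Runner) has no edge into A1. Fixed point.
Runner's winning region = {alpha, nova}.

alpha, nova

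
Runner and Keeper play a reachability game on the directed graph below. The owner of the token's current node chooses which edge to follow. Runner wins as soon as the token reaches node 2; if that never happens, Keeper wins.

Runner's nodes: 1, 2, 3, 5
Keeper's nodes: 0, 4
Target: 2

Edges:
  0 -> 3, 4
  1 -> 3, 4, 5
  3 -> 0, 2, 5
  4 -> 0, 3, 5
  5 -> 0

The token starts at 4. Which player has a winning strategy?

A0 = {2}
A1: add {3} — 3 (Runner) has 3→2.
A2: add {1} — 1 (Runner) has 1→3.
A3 = A2; e.g. 0 (Keeper) can still go to 4. Fixed point.
4 never enters the attractor, so Keeper can avoid the target forever.

Keeper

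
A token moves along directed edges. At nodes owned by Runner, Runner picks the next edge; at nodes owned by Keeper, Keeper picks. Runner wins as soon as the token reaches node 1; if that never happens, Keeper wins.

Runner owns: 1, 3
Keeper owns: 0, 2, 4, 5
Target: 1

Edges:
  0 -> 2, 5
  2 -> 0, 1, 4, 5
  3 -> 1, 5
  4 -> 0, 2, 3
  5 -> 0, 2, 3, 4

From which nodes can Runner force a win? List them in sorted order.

1, 3

A0 = {1}
A1: add {3} — 3 (Runner) has 3→1.
A2 = A1; e.g. 0 (Keeper) can still go to 2. Fixed point.
Runner's winning region = {1, 3}.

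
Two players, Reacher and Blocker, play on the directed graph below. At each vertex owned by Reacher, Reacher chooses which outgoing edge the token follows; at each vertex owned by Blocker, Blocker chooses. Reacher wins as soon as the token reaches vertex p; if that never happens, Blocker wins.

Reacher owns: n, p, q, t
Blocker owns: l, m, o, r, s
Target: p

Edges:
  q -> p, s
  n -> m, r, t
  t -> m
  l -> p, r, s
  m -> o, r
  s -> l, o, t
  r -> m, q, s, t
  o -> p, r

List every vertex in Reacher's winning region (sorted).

p, q

A0 = {p}
A1: add {q} — q (Reacher) has q→p.
A2 = A1; e.g. l (Blocker) can still go to r. Fixed point.
Reacher's winning region = {p, q}.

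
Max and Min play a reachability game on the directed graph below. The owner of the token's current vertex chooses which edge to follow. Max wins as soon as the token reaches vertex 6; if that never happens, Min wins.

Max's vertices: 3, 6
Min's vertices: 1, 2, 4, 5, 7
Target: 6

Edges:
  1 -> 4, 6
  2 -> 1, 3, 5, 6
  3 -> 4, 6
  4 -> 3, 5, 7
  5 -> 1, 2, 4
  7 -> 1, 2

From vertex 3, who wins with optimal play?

Max

A0 = {6}
A1: add {3} — 3 (Max) has 3→6.
A2 = A1; e.g. 1 (Min) can still go to 4. Fixed point.
3 ∈ A1, so Max can force the target.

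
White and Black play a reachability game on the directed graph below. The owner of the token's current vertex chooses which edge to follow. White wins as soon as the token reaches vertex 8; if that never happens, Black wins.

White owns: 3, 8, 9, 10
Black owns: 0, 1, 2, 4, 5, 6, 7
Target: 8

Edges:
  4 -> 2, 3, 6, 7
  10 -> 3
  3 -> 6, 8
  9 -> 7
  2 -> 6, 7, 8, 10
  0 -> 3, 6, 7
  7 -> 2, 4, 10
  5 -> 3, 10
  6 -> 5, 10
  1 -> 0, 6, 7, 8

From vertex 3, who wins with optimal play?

White

A0 = {8}
A1: add {3} — 3 (White) has 3→8.
3 ∈ A1, so White can force the target.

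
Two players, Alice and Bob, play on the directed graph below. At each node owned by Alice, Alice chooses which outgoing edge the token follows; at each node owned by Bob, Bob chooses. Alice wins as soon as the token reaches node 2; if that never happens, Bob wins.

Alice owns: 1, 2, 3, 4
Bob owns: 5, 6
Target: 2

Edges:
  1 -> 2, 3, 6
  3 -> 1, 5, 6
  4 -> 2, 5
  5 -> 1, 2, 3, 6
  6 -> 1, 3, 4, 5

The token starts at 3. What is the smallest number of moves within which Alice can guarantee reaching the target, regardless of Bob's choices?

2

A0 = {2}
A1: add {1, 4} — 1 (Alice) has 1→2; 4 (Alice) has 4→2.
A2: add {3} — 3 (Alice) has 3→1.
A3 = A2; e.g. 5 (Bob) can still go to 6. Fixed point.
3 enters the attractor at level 2, so Alice can force the target in 2 moves from there.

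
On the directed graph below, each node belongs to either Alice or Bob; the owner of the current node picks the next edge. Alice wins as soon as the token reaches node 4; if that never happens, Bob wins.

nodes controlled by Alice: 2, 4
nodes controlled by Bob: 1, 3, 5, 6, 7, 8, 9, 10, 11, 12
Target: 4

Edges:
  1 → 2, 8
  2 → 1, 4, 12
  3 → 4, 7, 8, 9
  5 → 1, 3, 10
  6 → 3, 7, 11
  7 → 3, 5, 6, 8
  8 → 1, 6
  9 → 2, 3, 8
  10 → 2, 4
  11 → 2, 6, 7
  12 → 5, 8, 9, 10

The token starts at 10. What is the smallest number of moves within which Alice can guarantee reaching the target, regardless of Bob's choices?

A0 = {4}
A1: add {2} — 2 (Alice) has 2→4.
A2: add {10} — 10 (Bob): all of {2, 4} already in.
A3 = A2; e.g. 1 (Bob) can still go to 8. Fixed point.
10 enters the attractor at level 2, so Alice can force the target in 2 moves from there.

2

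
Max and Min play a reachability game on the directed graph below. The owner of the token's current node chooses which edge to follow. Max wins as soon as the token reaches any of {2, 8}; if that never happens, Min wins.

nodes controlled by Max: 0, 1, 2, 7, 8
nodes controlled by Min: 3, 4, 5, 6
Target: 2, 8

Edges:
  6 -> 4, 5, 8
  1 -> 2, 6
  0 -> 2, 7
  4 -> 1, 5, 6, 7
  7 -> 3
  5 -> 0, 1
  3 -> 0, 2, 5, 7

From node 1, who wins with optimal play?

A0 = {2, 8}
A1: add {0, 1} — 0 (Max) has 0→2; 1 (Max) has 1→2.
1 ∈ A1, so Max can force the target.

Max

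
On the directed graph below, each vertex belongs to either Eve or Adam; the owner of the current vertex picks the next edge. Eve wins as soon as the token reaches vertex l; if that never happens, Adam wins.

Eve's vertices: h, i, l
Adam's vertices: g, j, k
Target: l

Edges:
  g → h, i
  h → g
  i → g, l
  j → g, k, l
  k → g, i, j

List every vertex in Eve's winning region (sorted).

A0 = {l}
A1: add {i} — i (Eve) has i→l.
A2 = A1; e.g. g (Adam) can still go to h. Fixed point.
Eve's winning region = {i, l}.

i, l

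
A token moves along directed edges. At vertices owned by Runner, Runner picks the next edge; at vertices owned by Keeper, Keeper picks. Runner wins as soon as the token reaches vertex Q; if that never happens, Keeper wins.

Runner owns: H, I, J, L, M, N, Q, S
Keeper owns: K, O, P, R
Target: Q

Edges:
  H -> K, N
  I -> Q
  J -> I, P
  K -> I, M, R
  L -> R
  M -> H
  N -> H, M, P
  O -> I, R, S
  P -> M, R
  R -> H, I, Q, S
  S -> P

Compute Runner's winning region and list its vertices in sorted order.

I, J, Q

A0 = {Q}
A1: add {I} — I (Runner) has I→Q.
A2: add {J} — J (Runner) has J→I.
A3 = A2; e.g. H (Runner) has no edge into A2. Fixed point.
Runner's winning region = {I, J, Q}.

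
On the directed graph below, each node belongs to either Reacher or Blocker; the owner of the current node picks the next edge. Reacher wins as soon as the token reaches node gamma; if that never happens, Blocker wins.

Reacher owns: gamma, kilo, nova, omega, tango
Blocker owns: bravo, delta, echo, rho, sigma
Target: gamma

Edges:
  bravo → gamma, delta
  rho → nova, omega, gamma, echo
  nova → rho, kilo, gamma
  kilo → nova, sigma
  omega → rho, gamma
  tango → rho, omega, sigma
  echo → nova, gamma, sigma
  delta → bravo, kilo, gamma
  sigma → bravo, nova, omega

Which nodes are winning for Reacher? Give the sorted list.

A0 = {gamma}
A1: add {nova, omega} — nova (Reacher) has nova→gamma; omega (Reacher) has omega→gamma.
A2: add {kilo, tango} — kilo (Reacher) has kilo→nova; tango (Reacher) has tango→omega.
A3 = A2; e.g. bravo (Blocker) can still go to delta. Fixed point.
Reacher's winning region = {gamma, kilo, nova, omega, tango}.

gamma, kilo, nova, omega, tango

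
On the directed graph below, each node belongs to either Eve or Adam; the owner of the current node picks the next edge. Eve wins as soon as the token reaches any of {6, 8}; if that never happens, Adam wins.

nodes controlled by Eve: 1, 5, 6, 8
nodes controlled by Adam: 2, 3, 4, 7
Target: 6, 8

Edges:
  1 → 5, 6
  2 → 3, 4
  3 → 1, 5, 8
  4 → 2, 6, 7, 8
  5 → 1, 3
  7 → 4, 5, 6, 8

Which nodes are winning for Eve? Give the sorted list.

1, 3, 5, 6, 8

A0 = {6, 8}
A1: add {1} — 1 (Eve) has 1→6.
A2: add {5} — 5 (Eve) has 5→1.
A3: add {3} — 3 (Adam): all of {1, 5, 8} already in.
A4 = A3; e.g. 2 (Adam) can still go to 4. Fixed point.
Eve's winning region = {1, 3, 5, 6, 8}.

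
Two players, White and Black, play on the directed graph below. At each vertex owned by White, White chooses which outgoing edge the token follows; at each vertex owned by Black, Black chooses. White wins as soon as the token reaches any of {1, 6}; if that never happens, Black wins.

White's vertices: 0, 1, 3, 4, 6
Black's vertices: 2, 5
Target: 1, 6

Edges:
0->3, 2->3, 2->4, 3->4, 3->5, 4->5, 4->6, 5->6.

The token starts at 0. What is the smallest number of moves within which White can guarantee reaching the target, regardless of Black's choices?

A0 = {1, 6}
A1: add {4, 5} — 4 (White) has 4→6; 5 (Black): all of {6} already in.
A2: add {3} — 3 (White) has 3→4.
A3: add {0, 2} — 0 (White) has 0→3; 2 (Black): all of {3, 4} already in.
A3 = all vertices. Fixed point.
0 enters the attractor at level 3, so White can force the target in 3 moves from there.

3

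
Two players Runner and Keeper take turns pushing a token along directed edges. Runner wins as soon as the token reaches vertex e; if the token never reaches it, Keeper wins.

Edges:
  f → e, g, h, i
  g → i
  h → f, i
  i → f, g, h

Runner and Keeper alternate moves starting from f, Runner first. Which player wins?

Runner

Track states (vertex, player-to-move).
A0 = {(e,Runner), (e,Keeper)}
A1: add {(f,Runner)}.
(f,Runner) ∈ A1 ⇒ Runner forces the target.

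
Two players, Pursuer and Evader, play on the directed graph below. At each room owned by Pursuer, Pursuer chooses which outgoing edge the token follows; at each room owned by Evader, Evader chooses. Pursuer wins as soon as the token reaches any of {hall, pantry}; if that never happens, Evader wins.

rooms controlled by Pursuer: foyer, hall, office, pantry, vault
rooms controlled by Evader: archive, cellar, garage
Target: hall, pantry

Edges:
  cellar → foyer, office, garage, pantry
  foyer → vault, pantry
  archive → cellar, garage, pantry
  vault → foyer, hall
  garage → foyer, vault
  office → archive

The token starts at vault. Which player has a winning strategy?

A0 = {hall, pantry}
A1: add {foyer, vault} — foyer (Pursuer) has foyer→pantry; vault (Pursuer) has vault→hall.
vault ∈ A1, so Pursuer can force the target.

Pursuer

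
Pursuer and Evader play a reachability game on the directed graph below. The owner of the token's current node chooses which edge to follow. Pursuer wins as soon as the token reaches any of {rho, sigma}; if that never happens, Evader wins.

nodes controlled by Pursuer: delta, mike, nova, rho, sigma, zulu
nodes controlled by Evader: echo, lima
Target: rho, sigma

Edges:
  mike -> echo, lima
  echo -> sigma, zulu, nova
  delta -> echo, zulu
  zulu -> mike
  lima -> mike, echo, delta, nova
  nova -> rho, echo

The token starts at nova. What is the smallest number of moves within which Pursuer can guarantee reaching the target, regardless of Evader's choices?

1

A0 = {rho, sigma}
A1: add {nova} — nova (Pursuer) has nova→rho.
A2 = A1; e.g. mike (Pursuer) has no edge into A1. Fixed point.
nova enters the attractor at level 1, so Pursuer can force the target in 1 move from there.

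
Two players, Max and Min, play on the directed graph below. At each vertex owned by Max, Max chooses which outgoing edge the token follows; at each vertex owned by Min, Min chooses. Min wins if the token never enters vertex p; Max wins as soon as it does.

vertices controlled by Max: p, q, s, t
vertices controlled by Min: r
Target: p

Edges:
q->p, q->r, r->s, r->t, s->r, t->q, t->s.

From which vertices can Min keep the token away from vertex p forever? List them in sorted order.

r, s

A0 = {p}
A1: add {q} — q (Max) has q→p.
A2: add {t} — t (Max) has t→q.
A3 = A2; e.g. r (Min) can still go to s. Fixed point.
Max's attractor = {p, q, t}; Min avoids the target exactly from the complement.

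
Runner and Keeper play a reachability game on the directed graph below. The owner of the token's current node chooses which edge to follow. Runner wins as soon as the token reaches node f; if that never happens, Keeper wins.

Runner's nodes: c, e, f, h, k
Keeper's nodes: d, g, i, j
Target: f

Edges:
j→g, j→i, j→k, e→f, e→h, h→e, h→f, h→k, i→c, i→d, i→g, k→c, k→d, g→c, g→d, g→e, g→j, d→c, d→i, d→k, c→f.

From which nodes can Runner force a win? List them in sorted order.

A0 = {f}
A1: add {c, e, h} — c (Runner) has c→f; e (Runner) has e→f; h (Runner) has h→f.
A2: add {k} — k (Runner) has k→c.
A3 = A2; e.g. d (Keeper) can still go to i. Fixed point.
Runner's winning region = {c, e, f, h, k}.

c, e, f, h, k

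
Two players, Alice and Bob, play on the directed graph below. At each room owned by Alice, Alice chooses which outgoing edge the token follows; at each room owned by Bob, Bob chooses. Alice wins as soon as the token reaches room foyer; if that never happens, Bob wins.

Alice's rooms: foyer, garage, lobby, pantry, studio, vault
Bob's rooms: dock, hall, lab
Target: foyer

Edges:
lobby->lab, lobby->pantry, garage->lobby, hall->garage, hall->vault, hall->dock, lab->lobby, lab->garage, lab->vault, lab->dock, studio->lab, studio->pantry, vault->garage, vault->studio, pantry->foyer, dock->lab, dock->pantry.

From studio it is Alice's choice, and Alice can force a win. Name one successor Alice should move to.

pantry

A0 = {foyer}
A1: add {pantry} — pantry (Alice) has pantry→foyer.
A2: add {lobby, studio} — lobby (Alice) has lobby→pantry; studio (Alice) has studio→pantry.
A3: add {garage, vault} — garage (Alice) has garage→lobby; vault (Alice) has vault→studio.
A4 = A3; e.g. hall (Bob) can still go to dock. Fixed point.
From studio, successor pantry is in the attractor (rank 1); the other successor lab is not.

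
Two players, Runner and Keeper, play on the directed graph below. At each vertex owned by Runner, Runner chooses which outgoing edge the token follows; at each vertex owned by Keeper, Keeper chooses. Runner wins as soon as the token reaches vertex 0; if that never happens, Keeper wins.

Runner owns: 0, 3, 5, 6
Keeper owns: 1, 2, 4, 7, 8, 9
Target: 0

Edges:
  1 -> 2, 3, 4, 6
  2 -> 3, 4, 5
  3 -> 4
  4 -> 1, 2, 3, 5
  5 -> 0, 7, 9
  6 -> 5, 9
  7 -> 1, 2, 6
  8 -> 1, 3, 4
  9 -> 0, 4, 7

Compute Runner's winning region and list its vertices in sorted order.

A0 = {0}
A1: add {5} — 5 (Runner) has 5→0.
A2: add {6} — 6 (Runner) has 6→5.
A3 = A2; e.g. 1 (Keeper) can still go to 2. Fixed point.
Runner's winning region = {0, 5, 6}.

0, 5, 6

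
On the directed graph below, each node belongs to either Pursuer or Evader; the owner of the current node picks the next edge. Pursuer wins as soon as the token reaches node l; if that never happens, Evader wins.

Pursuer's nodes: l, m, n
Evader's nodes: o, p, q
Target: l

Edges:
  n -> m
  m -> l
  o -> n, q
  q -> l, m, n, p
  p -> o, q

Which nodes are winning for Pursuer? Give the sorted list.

A0 = {l}
A1: add {m} — m (Pursuer) has m→l.
A2: add {n} — n (Pursuer) has n→m.
A3 = A2; e.g. o (Evader) can still go to q. Fixed point.
Pursuer's winning region = {l, m, n}.

l, m, n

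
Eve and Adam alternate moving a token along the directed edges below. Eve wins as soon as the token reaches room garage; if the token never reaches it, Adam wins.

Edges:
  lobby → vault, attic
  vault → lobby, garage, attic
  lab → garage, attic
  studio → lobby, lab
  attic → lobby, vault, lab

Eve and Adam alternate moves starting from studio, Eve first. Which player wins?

Adam

Track states (vertex, player-to-move).
A0 = {(garage,Eve), (garage,Adam)}
A1: add {(vault,Eve), (lab,Eve)}.
A2 = A1; e.g. (lobby,Eve) stays out. (studio,Eve) never enters ⇒ Adam avoids the target.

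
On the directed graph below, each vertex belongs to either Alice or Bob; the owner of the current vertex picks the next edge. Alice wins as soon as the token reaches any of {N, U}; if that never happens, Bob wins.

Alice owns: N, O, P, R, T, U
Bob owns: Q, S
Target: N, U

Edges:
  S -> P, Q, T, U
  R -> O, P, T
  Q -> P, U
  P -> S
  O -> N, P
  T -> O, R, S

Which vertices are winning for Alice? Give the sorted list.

A0 = {N, U}
A1: add {O} — O (Alice) has O→N.
A2: add {R, T} — R (Alice) has R→O; T (Alice) has T→O.
A3 = A2; e.g. P (Alice) has no edge into A2. Fixed point.
Alice's winning region = {N, O, R, T, U}.

N, O, R, T, U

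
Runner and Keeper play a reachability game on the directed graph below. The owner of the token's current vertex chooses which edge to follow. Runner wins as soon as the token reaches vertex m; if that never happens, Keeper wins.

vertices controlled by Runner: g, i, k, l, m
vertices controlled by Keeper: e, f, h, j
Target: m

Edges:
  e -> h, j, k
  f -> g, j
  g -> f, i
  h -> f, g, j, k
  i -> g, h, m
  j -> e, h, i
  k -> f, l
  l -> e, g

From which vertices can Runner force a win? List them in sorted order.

g, i, k, l, m

A0 = {m}
A1: add {i} — i (Runner) has i→m.
A2: add {g} — g (Runner) has g→i.
A3: add {l} — l (Runner) has l→g.
A4: add {k} — k (Runner) has k→l.
A5 = A4; e.g. e (Keeper) can still go to h. Fixed point.
Runner's winning region = {g, i, k, l, m}.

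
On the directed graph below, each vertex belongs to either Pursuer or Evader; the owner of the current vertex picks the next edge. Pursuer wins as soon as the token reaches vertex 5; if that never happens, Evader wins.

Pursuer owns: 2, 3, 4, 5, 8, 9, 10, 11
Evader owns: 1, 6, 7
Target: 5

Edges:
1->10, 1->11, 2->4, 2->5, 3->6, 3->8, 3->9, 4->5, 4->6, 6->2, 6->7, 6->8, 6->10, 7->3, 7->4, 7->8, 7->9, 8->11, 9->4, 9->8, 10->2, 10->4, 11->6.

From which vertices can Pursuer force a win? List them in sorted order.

A0 = {5}
A1: add {2, 4} — 2 (Pursuer) has 2→5; 4 (Pursuer) has 4→5.
A2: add {9, 10} — 9 (Pursuer) has 9→4; 10 (Pursuer) has 10→2.
A3: add {3} — 3 (Pursuer) has 3→9.
A4 = A3; e.g. 1 (Evader) can still go to 11. Fixed point.
Pursuer's winning region = {2, 3, 4, 5, 9, 10}.

2, 3, 4, 5, 9, 10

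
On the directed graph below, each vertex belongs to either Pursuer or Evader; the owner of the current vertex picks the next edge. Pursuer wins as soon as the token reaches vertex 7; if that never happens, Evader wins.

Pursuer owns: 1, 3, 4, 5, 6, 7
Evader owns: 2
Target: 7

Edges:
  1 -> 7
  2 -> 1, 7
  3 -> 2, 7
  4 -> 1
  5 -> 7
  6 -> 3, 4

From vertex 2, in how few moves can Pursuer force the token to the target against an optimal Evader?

A0 = {7}
A1: add {1, 3, 5} — 1 (Pursuer) has 1→7; 3 (Pursuer) has 3→7; 5 (Pursuer) has 5→7.
A2: add {2, 4, 6} — 2 (Evader): all of {1, 7} already in; 4 (Pursuer) has 4→1; 6 (Pursuer) has 6→3.
A2 = all vertices. Fixed point.
2 enters the attractor at level 2, so Pursuer can force the target in 2 moves from there.

2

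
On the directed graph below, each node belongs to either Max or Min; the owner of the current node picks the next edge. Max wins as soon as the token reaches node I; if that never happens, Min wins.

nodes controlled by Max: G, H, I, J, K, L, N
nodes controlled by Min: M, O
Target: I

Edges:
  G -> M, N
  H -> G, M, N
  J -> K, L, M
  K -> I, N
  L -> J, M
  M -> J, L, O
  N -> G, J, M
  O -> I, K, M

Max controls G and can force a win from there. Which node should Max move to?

A0 = {I}
A1: add {K} — K (Max) has K→I.
A2: add {J} — J (Max) has J→K.
A3: add {L, N} — L (Max) has L→J; N (Max) has N→J.
A4: add {G, H} — G (Max) has G→N; H (Max) has H→N.
A5 = A4; e.g. M (Min) can still go to O. Fixed point.
From G, successor N is in the attractor (rank 3); the other successor M is not.

N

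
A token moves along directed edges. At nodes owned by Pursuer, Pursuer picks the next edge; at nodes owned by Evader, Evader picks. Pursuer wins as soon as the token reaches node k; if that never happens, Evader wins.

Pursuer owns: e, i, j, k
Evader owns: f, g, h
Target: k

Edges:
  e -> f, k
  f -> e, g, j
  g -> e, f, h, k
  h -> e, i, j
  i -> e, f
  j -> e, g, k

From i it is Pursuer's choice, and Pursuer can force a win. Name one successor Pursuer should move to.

e

A0 = {k}
A1: add {e, j} — e (Pursuer) has e→k; j (Pursuer) has j→k.
A2: add {i} — i (Pursuer) has i→e.
A3: add {h} — h (Evader): all of {e, i, j} already in.
A4 = A3; e.g. f (Evader) can still go to g. Fixed point.
From i, successor e is in the attractor (rank 1); the other successor f is not.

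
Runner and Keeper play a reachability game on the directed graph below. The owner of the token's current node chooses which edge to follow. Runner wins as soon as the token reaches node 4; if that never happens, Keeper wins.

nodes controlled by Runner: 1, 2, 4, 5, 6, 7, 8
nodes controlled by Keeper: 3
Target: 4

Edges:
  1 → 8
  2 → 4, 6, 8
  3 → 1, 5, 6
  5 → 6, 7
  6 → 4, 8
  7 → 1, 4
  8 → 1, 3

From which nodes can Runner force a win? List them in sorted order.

2, 4, 5, 6, 7

A0 = {4}
A1: add {2, 6, 7} — 2 (Runner) has 2→4; 6 (Runner) has 6→4; 7 (Runner) has 7→4.
A2: add {5} — 5 (Runner) has 5→6.
A3 = A2; e.g. 1 (Runner) has no edge into A2. Fixed point.
Runner's winning region = {2, 4, 5, 6, 7}.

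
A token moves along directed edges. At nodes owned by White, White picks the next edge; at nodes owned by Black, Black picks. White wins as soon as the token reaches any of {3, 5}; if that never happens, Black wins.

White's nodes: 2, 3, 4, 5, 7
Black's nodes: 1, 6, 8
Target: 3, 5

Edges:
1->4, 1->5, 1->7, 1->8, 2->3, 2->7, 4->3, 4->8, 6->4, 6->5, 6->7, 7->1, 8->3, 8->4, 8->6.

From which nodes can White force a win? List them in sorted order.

A0 = {3, 5}
A1: add {2, 4} — 2 (White) has 2→3; 4 (White) has 4→3.
A2 = A1; e.g. 1 (Black) can still go to 7. Fixed point.
White's winning region = {2, 3, 4, 5}.

2, 3, 4, 5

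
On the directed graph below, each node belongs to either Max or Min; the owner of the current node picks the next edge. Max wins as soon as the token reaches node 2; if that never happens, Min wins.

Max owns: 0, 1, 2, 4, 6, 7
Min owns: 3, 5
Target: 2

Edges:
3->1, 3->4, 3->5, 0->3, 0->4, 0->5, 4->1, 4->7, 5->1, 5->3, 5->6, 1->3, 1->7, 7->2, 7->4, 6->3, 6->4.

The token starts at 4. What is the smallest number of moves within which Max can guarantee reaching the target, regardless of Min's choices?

2

A0 = {2}
A1: add {7} — 7 (Max) has 7→2.
A2: add {1, 4} — 1 (Max) has 1→7; 4 (Max) has 4→7.
4 enters the attractor at level 2, so Max can force the target in 2 moves from there.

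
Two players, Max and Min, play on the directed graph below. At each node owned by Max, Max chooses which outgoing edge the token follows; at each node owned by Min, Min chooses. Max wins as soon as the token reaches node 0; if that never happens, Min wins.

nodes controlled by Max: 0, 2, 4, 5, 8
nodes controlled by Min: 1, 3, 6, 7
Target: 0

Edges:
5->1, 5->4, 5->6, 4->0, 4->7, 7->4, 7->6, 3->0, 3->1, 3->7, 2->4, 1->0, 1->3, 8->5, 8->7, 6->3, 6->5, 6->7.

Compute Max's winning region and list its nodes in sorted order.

0, 2, 4, 5, 8

A0 = {0}
A1: add {4} — 4 (Max) has 4→0.
A2: add {2, 5} — 2 (Max) has 2→4; 5 (Max) has 5→4.
A3: add {8} — 8 (Max) has 8→5.
A4 = A3; e.g. 1 (Min) can still go to 3. Fixed point.
Max's winning region = {0, 2, 4, 5, 8}.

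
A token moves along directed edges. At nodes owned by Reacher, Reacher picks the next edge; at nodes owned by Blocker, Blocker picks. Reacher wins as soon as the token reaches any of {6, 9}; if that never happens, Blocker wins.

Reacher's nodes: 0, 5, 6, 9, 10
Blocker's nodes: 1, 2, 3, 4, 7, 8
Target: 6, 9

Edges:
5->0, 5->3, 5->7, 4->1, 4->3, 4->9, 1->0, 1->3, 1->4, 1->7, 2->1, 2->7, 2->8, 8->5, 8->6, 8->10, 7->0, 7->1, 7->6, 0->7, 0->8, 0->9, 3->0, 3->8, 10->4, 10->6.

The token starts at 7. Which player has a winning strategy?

Blocker

A0 = {6, 9}
A1: add {0, 10} — 0 (Reacher) has 0→9; 10 (Reacher) has 10→6.
A2: add {5} — 5 (Reacher) has 5→0.
A3: add {8} — 8 (Blocker): all of {5, 6, 10} already in.
A4: add {3} — 3 (Blocker): all of {0, 8} already in.
A5 = A4; e.g. 1 (Blocker) can still go to 4. Fixed point.
7 never enters the attractor, so Blocker can avoid the target forever.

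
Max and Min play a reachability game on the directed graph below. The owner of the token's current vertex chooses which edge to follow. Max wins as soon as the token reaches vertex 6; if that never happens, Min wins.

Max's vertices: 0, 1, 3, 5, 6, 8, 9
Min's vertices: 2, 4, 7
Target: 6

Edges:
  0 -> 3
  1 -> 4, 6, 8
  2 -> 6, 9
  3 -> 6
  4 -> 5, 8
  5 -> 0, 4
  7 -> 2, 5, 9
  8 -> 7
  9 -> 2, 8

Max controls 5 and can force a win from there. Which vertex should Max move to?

0

A0 = {6}
A1: add {1, 3} — 1 (Max) has 1→6; 3 (Max) has 3→6.
A2: add {0} — 0 (Max) has 0→3.
A3: add {5} — 5 (Max) has 5→0.
A4 = A3; e.g. 2 (Min) can still go to 9. Fixed point.
From 5, successor 0 is in the attractor (rank 2); the other successor 4 is not.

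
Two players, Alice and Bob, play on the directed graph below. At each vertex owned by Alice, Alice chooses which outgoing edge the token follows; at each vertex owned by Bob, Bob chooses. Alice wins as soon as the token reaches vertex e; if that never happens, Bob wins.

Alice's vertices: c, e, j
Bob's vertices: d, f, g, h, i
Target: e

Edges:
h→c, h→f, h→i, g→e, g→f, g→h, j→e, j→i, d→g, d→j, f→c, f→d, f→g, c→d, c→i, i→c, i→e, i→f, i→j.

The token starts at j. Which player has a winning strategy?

A0 = {e}
A1: add {j} — j (Alice) has j→e.
A2 = A1; e.g. c (Alice) has no edge into A1. Fixed point.
j ∈ A1, so Alice can force the target.

Alice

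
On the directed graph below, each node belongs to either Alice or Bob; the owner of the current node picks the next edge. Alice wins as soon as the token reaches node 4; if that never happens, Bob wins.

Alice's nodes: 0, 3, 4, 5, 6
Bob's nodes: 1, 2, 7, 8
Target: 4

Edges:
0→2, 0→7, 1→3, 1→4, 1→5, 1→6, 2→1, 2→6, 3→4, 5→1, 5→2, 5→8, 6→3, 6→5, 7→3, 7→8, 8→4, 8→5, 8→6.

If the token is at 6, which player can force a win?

A0 = {4}
A1: add {3} — 3 (Alice) has 3→4.
A2: add {6} — 6 (Alice) has 6→3.
A3 = A2; e.g. 0 (Alice) has no edge into A2. Fixed point.
6 ∈ A2, so Alice can force the target.

Alice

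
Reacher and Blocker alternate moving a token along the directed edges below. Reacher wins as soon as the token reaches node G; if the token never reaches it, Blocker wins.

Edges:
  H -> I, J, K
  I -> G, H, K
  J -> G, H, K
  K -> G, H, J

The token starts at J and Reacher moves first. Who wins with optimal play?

Reacher

Track states (vertex, player-to-move).
A0 = {(G,Reacher), (G,Blocker)}
A1: add {(I,Reacher), (J,Reacher), (K,Reacher)}.
(J,Reacher) ∈ A1 ⇒ Reacher forces the target.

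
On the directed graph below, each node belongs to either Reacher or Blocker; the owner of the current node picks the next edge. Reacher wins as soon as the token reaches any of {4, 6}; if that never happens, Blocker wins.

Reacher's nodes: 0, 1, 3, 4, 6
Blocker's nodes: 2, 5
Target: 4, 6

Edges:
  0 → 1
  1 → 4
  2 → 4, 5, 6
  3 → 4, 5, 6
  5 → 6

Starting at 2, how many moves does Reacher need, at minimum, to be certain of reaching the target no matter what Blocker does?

A0 = {4, 6}
A1: add {1, 3, 5} — 1 (Reacher) has 1→4; 3 (Reacher) has 3→4; 5 (Blocker): all of {6} already in.
A2: add {0, 2} — 0 (Reacher) has 0→1; 2 (Blocker): all of {4, 5, 6} already in.
A2 = all vertices. Fixed point.
2 enters the attractor at level 2, so Reacher can force the target in 2 moves from there.

2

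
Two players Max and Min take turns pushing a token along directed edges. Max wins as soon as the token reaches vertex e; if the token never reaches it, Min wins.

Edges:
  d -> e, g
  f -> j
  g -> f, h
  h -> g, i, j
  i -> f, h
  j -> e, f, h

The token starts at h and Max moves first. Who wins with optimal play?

Min

Track states (vertex, player-to-move).
A0 = {(e,Max), (e,Min)}
A1: add {(d,Max), (j,Max)}.
A2: add {(f,Min)}.
A3: add {(g,Max), (i,Max)}.
A4: add {(d,Min), (h,Min)}.
A5 = A4; e.g. (f,Max) stays out. (h,Max) never enters ⇒ Min avoids the target.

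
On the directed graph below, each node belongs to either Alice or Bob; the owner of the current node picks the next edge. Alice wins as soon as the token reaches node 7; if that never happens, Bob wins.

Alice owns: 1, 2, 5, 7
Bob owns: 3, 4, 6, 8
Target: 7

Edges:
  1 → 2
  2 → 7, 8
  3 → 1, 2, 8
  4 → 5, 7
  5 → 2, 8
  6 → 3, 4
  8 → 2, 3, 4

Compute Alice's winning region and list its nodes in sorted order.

1, 2, 4, 5, 7

A0 = {7}
A1: add {2} — 2 (Alice) has 2→7.
A2: add {1, 5} — 1 (Alice) has 1→2; 5 (Alice) has 5→2.
A3: add {4} — 4 (Bob): all of {5, 7} already in.
A4 = A3; e.g. 3 (Bob) can still go to 8. Fixed point.
Alice's winning region = {1, 2, 4, 5, 7}.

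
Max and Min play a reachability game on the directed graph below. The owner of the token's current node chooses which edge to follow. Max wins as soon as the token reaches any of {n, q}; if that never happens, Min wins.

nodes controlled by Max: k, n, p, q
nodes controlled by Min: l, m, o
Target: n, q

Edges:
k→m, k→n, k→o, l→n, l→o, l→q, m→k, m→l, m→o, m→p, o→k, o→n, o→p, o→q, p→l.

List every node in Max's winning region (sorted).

k, n, q

A0 = {n, q}
A1: add {k} — k (Max) has k→n.
A2 = A1; e.g. l (Min) can still go to o. Fixed point.
Max's winning region = {k, n, q}.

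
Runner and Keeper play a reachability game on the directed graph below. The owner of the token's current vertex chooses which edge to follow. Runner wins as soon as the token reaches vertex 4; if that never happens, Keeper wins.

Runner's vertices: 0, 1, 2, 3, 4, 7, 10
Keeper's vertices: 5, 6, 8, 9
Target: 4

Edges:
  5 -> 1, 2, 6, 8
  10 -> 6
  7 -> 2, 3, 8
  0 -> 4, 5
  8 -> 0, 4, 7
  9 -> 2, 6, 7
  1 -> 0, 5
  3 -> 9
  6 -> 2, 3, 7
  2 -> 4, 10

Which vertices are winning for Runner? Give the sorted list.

A0 = {4}
A1: add {0, 2} — 0 (Runner) has 0→4; 2 (Runner) has 2→4.
A2: add {1, 7} — 1 (Runner) has 1→0; 7 (Runner) has 7→2.
A3: add {8} — 8 (Keeper): all of {0, 4, 7} already in.
A4 = A3; e.g. 3 (Runner) has no edge into A3. Fixed point.
Runner's winning region = {0, 1, 2, 4, 7, 8}.

0, 1, 2, 4, 7, 8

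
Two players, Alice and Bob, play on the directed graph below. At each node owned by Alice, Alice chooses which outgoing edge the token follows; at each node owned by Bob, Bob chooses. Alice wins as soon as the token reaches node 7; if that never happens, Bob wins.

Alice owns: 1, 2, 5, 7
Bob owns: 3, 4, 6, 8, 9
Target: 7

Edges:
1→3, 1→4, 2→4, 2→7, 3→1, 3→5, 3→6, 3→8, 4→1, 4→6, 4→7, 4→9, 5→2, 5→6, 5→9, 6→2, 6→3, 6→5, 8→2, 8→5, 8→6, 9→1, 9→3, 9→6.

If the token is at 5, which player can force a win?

A0 = {7}
A1: add {2} — 2 (Alice) has 2→7.
A2: add {5} — 5 (Alice) has 5→2.
A3 = A2; e.g. 1 (Alice) has no edge into A2. Fixed point.
5 ∈ A2, so Alice can force the target.

Alice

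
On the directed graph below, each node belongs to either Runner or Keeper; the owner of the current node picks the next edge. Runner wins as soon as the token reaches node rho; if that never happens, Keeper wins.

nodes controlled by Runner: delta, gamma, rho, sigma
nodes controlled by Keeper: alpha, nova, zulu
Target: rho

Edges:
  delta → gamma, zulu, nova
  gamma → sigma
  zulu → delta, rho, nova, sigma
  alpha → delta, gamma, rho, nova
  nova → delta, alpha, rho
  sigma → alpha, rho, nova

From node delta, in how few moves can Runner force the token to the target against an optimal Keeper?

3

A0 = {rho}
A1: add {sigma} — sigma (Runner) has sigma→rho.
A2: add {gamma} — gamma (Runner) has gamma→sigma.
A3: add {delta} — delta (Runner) has delta→gamma.
A4 = A3; e.g. zulu (Keeper) can still go to nova. Fixed point.
delta enters the attractor at level 3, so Runner can force the target in 3 moves from there.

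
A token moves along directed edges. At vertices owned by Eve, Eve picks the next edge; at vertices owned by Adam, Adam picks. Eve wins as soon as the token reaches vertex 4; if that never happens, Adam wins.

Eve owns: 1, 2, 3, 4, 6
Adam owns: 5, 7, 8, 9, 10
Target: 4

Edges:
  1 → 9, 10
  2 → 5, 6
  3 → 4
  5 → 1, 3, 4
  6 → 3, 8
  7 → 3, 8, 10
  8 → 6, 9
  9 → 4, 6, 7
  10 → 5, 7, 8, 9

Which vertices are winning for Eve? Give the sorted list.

A0 = {4}
A1: add {3} — 3 (Eve) has 3→4.
A2: add {6} — 6 (Eve) has 6→3.
A3: add {2} — 2 (Eve) has 2→6.
A4 = A3; e.g. 1 (Eve) has no edge into A3. Fixed point.
Eve's winning region = {2, 3, 4, 6}.

2, 3, 4, 6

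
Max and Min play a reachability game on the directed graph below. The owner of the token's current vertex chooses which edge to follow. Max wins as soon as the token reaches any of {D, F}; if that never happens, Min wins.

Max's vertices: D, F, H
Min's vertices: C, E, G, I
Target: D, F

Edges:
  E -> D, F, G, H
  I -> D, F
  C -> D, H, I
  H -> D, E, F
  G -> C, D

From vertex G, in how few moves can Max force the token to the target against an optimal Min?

3

A0 = {D, F}
A1: add {H, I} — H (Max) has H→D; I (Min): all of {D, F} already in.
A2: add {C} — C (Min): all of {D, H, I} already in.
A3: add {G} — G (Min): all of {C, D} already in.
G enters the attractor at level 3, so Max can force the target in 3 moves from there.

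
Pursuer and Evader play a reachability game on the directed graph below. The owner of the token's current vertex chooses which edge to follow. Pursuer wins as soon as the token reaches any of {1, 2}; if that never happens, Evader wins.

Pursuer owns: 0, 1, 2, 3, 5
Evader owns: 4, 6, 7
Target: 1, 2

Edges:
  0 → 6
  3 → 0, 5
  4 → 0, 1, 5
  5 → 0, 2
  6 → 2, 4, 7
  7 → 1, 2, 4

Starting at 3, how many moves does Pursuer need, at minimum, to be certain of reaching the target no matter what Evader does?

2

A0 = {1, 2}
A1: add {5} — 5 (Pursuer) has 5→2.
A2: add {3} — 3 (Pursuer) has 3→5.
A3 = A2; e.g. 0 (Pursuer) has no edge into A2. Fixed point.
3 enters the attractor at level 2, so Pursuer can force the target in 2 moves from there.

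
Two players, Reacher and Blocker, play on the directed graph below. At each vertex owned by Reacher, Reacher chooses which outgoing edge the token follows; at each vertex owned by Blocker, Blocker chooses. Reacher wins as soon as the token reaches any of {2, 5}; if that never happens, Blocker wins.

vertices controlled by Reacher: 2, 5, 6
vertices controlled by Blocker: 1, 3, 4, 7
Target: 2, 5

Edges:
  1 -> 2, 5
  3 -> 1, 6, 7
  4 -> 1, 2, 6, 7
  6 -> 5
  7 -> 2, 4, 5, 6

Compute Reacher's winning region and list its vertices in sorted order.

A0 = {2, 5}
A1: add {1, 6} — 1 (Blocker): all of {2, 5} already in; 6 (Reacher) has 6→5.
A2 = A1; e.g. 3 (Blocker) can still go to 7. Fixed point.
Reacher's winning region = {1, 2, 5, 6}.

1, 2, 5, 6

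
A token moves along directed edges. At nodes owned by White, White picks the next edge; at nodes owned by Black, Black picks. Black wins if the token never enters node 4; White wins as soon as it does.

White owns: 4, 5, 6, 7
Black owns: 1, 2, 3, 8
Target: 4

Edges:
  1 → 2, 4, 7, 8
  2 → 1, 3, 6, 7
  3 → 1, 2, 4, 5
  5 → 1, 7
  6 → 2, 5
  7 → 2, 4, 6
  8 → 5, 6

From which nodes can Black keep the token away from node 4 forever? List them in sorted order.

A0 = {4}
A1: add {7} — 7 (White) has 7→4.
A2: add {5} — 5 (White) has 5→7.
A3: add {6} — 6 (White) has 6→5.
A4: add {8} — 8 (Black): all of {5, 6} already in.
A5 = A4; e.g. 1 (Black) can still go to 2. Fixed point.
White's attractor = {4, 5, 6, 7, 8}; Black avoids the target exactly from the complement.

1, 2, 3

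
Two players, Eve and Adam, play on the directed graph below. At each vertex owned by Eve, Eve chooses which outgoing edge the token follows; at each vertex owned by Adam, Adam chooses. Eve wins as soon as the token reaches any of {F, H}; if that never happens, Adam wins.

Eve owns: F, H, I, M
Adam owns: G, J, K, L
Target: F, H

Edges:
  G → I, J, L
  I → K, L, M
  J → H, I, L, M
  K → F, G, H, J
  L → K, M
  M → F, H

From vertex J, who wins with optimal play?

A0 = {F, H}
A1: add {M} — M (Eve) has M→F.
A2: add {I} — I (Eve) has I→M.
A3 = A2; e.g. G (Adam) can still go to J. Fixed point.
J never enters the attractor, so Adam can avoid the target forever.

Adam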